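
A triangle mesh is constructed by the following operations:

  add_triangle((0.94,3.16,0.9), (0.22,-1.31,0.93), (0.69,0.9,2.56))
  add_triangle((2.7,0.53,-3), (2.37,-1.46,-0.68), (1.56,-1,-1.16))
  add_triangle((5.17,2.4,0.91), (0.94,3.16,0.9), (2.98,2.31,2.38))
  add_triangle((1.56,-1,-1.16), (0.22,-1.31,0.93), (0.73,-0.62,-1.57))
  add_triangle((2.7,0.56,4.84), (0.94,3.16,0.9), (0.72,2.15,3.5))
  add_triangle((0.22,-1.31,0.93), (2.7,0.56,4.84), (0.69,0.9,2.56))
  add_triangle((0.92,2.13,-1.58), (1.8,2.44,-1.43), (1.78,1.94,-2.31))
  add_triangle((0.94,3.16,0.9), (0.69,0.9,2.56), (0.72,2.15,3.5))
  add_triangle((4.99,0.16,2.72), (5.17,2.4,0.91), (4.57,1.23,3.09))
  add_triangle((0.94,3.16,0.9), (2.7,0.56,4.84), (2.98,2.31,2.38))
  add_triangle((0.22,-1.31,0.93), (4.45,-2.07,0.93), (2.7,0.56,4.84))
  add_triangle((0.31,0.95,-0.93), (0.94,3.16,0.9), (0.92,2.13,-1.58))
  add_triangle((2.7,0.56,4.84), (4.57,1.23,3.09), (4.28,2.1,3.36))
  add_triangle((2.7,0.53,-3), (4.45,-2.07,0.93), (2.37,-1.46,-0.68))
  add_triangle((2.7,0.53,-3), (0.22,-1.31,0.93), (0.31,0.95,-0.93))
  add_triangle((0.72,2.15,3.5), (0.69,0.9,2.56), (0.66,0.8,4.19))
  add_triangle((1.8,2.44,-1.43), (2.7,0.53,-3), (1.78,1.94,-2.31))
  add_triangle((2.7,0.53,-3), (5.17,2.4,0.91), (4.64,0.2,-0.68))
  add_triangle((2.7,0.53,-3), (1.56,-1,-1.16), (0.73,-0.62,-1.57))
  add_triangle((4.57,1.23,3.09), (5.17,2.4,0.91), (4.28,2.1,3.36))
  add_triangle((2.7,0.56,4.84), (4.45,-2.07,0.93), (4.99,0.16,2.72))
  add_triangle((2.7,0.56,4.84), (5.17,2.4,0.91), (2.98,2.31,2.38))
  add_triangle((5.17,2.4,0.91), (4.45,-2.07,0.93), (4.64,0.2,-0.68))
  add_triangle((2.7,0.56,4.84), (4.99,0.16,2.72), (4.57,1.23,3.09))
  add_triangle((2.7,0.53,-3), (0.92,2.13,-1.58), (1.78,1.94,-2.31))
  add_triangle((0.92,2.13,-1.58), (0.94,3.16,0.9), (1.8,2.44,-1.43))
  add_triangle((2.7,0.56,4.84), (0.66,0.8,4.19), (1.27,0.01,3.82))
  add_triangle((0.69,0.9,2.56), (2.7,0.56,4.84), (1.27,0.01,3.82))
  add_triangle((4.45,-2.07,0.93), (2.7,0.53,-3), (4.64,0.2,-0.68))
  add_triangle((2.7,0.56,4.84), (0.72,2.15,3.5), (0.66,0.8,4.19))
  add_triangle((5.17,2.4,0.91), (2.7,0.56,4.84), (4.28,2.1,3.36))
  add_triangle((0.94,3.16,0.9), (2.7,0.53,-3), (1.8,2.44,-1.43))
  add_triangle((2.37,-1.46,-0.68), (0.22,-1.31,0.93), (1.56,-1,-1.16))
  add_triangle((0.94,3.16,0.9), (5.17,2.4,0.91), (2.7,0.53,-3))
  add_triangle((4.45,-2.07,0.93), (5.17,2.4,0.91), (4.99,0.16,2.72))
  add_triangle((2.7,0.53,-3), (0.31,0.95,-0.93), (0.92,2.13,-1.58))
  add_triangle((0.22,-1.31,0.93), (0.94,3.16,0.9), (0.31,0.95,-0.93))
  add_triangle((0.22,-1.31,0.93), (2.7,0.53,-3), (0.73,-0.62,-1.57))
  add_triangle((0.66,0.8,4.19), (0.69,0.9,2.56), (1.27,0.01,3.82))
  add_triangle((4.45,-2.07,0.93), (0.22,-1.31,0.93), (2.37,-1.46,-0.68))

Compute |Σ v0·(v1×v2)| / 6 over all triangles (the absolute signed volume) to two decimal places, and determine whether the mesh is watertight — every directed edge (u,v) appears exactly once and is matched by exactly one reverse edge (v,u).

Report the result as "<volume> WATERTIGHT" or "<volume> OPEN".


72.24 WATERTIGHT

Per-triangle v0·(v1×v2)/6:
  t1: -0.4499
  t2: +0.6515
  t3: +3.7681
  t4: +0.3554
  t5: +3.6546
  t6: +0.9896
  t7: +0.3578
  t8: -0.5446
  t9: +2.8323
  t10: +3.3543
  t11: +5.0203
  t12: +0.1495
  t13: +2.2359
  t14: +2.5020
  t15: -0.1134
  t16: -0.2483
  t17: +0.7199
  t18: +4.9182
  t19: +0.6430
  t20: +2.2251
  t21: +5.6094
  t22: +4.5936
  t23: +5.5808
  t24: +2.7993
  t25: +0.1078
  t26: +0.9165
  t27: +0.8034
  t28: -0.6766
  t29: +4.0492
  t30: +2.0478
  t31: -1.9830
  t32: +1.0626
  t33: +0.3458
  t34: +7.6981
  t35: +6.2905
  t36: +0.2905
  t37: -0.4043
  t38: -0.8655
  t39: -0.3360
  t40: +1.2871
Σ = +72.2386 → |volume| = 72.24

Directed edges: 120 total, each appears once with its reverse present → watertight.


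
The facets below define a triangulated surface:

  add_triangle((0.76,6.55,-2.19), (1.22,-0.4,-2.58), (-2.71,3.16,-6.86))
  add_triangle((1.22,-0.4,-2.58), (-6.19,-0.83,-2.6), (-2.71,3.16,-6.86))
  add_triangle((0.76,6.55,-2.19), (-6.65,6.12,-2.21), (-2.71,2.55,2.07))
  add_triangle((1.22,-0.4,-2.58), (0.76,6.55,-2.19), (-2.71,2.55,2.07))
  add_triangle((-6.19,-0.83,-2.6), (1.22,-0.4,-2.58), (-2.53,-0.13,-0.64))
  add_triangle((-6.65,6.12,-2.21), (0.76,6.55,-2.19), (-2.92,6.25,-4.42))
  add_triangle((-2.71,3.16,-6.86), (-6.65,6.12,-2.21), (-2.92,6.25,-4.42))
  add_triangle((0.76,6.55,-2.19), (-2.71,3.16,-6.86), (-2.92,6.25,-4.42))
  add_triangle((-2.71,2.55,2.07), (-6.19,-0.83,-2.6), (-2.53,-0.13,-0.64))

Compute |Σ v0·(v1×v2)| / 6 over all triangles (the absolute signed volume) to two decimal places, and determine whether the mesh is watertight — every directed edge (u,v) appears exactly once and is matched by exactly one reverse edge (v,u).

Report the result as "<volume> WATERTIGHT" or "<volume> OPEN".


105.34 OPEN

Per-triangle v0·(v1×v2)/6:
  t1: +17.1379
  t2: +14.5677
  t3: +24.0198
  t4: -4.8644
  t5: -0.4218
  t6: +18.0718
  t7: +20.9855
  t8: +15.2671
  t9: +0.5779
Σ = +105.3414 → |volume| = 105.34

Directed edges: 27 total; 7 unmatched, e.g. (-6.19,-0.83,-2.6)→(-2.71,3.16,-6.86) → open.


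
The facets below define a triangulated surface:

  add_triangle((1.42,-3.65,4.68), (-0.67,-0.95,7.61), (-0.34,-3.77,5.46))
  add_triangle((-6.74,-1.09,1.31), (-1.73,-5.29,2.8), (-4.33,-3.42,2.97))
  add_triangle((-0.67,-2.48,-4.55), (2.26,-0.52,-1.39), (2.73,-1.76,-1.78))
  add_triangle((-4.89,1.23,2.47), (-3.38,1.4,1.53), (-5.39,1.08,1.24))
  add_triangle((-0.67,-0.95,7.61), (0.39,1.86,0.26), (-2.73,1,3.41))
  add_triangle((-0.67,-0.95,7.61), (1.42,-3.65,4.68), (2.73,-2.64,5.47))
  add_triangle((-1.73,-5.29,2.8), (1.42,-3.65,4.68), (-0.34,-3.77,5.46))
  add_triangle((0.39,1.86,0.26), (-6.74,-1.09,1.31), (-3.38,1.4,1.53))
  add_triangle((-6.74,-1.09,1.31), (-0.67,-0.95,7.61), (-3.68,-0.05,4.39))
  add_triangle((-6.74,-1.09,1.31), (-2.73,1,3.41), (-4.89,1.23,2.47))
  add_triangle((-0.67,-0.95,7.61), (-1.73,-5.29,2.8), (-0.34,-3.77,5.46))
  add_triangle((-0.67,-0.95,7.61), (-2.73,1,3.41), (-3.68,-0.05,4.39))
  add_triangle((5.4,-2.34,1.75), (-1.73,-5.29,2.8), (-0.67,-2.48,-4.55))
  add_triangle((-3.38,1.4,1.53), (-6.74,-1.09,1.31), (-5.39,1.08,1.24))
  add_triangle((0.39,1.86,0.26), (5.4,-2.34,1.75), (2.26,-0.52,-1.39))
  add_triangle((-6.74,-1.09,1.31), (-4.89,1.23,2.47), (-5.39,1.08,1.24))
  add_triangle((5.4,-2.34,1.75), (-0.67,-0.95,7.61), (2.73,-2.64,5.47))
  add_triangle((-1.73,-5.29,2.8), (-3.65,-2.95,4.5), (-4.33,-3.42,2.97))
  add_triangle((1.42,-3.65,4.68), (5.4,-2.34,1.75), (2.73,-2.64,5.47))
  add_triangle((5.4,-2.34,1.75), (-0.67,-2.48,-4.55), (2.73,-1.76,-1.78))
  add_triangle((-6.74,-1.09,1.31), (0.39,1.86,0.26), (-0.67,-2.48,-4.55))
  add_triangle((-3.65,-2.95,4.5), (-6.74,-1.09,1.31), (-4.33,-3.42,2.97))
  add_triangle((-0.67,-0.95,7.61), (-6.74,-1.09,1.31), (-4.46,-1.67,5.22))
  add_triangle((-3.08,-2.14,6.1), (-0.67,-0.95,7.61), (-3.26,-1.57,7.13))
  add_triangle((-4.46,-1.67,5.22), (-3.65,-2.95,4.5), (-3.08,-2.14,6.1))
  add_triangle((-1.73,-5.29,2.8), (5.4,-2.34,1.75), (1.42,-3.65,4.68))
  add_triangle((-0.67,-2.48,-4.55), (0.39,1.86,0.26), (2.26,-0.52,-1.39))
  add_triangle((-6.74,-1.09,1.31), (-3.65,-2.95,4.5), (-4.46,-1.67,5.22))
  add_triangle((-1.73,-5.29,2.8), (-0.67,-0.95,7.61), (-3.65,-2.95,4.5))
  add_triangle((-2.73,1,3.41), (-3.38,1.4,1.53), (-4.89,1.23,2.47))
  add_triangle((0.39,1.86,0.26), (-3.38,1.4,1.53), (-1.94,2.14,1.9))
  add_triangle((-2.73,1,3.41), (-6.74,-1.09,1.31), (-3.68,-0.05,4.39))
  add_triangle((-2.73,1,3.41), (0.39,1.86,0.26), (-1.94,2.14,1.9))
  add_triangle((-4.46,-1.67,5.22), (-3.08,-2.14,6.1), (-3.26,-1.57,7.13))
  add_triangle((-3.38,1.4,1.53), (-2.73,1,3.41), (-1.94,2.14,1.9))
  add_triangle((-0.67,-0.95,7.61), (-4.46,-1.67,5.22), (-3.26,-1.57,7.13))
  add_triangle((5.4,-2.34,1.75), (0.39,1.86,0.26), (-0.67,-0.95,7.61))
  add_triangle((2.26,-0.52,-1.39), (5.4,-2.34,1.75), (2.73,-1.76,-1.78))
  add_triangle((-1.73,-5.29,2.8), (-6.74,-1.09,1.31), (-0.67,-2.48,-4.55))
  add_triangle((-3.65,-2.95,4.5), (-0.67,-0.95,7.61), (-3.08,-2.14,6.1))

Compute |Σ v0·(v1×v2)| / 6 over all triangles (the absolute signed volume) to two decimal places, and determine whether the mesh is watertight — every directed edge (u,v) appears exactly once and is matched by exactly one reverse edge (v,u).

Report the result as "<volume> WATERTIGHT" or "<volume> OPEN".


243.66 WATERTIGHT

Per-triangle v0·(v1×v2)/6:
  t1: +6.6292
  t2: +4.4518
  t3: +2.0154
  t4: +0.7042
  t5: +6.5787
  t6: +7.9403
  t7: +5.8202
  t8: +1.0280
  t9: +8.0547
  t10: +4.0757
  t11: +6.6927
  t12: +4.4207
  t13: +31.9313
  t14: -1.4934
  t15: +3.9310
  t16: +2.8947
  t17: +5.1452
  t18: +5.5748
  t19: +6.9899
  t20: +4.3939
  t21: +8.5526
  t22: +5.9390
  t23: +3.8558
  t24: +2.4093
  t25: +2.7693
  t26: +13.7590
  t27: +3.1482
  t28: +7.4994
  t29: +15.8953
  t30: +0.9554
  t31: +0.8350
  t32: +4.1872
  t33: +0.9627
  t34: +1.7832
  t35: +1.7122
  t36: +0.0500
  t37: +14.4423
  t38: +2.2038
  t39: +32.9048
  t40: +2.0138
Σ = +243.6570 → |volume| = 243.66

Directed edges: 120 total, each appears once with its reverse present → watertight.


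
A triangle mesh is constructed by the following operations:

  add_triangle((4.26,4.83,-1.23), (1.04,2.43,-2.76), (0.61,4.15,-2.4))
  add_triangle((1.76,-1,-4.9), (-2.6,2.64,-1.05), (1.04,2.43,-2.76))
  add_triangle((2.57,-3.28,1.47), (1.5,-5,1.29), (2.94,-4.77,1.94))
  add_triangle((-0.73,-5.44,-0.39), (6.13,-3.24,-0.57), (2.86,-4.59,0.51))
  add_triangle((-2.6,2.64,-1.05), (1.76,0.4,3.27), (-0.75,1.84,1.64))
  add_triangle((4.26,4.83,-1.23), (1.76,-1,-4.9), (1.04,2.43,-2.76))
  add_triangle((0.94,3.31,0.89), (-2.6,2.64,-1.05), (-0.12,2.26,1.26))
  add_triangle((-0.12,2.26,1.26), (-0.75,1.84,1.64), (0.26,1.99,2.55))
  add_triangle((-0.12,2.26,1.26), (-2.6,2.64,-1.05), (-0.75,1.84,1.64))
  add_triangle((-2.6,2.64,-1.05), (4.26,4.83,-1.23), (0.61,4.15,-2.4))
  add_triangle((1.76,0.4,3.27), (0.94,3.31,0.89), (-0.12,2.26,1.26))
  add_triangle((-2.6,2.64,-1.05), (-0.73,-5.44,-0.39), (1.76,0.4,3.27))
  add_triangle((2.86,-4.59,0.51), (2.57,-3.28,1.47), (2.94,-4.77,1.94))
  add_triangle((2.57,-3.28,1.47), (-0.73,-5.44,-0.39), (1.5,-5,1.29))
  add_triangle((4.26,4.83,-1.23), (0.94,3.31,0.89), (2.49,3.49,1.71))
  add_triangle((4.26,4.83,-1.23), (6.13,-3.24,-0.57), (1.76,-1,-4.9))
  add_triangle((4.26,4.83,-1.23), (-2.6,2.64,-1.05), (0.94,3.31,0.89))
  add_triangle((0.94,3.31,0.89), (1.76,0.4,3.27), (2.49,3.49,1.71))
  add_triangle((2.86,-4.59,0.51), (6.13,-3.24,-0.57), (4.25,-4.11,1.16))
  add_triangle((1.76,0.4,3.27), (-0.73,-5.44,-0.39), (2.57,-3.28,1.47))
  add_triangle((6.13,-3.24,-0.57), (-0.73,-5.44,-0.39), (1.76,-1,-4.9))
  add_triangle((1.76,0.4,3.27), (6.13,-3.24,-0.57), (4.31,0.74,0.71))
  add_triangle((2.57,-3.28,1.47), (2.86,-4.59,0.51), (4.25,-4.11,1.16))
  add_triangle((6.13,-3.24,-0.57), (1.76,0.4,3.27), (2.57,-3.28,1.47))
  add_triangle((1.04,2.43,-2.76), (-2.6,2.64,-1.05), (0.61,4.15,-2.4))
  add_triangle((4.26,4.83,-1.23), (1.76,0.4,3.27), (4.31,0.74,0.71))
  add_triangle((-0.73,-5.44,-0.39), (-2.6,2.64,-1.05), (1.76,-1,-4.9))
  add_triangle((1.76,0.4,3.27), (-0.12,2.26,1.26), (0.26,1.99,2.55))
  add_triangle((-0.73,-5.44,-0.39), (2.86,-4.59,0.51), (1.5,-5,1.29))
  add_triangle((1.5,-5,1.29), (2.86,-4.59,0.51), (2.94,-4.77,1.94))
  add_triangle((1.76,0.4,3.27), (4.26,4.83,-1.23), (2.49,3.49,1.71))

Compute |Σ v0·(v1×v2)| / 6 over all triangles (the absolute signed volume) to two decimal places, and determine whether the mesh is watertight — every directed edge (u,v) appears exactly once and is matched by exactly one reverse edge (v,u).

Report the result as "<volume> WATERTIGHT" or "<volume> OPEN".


182.97 OPEN

Per-triangle v0·(v1×v2)/6:
  t1: +4.0647
  t2: +7.3910
  t3: -0.1531
  t4: +6.0585
  t5: -0.6453
  t6: +9.1317
  t7: +1.9451
  t8: +0.4385
  t9: +1.1887
  t10: +4.4015
  t11: +1.9216
  t12: +6.7648
  t13: +0.5948
  t14: -1.1427
  t15: +3.3204
  t16: +34.3271
  t17: +7.4770
  t18: +1.9142
  t19: +3.4137
  t20: +6.2082
  t21: +28.1584
  t22: +9.0778
  t23: +1.1454
  t24: +9.0638
  t25: +2.5746
  t26: +8.9095
  t27: +15.0611
  t28: +0.5468
  t29: +3.5436
  t30: +1.7245
  t31: +4.5403
Σ = +182.9662 → |volume| = 182.97

Directed edges: 93 total; 9 unmatched, e.g. (1.76,0.4,3.27)→(-0.75,1.84,1.64) → open.


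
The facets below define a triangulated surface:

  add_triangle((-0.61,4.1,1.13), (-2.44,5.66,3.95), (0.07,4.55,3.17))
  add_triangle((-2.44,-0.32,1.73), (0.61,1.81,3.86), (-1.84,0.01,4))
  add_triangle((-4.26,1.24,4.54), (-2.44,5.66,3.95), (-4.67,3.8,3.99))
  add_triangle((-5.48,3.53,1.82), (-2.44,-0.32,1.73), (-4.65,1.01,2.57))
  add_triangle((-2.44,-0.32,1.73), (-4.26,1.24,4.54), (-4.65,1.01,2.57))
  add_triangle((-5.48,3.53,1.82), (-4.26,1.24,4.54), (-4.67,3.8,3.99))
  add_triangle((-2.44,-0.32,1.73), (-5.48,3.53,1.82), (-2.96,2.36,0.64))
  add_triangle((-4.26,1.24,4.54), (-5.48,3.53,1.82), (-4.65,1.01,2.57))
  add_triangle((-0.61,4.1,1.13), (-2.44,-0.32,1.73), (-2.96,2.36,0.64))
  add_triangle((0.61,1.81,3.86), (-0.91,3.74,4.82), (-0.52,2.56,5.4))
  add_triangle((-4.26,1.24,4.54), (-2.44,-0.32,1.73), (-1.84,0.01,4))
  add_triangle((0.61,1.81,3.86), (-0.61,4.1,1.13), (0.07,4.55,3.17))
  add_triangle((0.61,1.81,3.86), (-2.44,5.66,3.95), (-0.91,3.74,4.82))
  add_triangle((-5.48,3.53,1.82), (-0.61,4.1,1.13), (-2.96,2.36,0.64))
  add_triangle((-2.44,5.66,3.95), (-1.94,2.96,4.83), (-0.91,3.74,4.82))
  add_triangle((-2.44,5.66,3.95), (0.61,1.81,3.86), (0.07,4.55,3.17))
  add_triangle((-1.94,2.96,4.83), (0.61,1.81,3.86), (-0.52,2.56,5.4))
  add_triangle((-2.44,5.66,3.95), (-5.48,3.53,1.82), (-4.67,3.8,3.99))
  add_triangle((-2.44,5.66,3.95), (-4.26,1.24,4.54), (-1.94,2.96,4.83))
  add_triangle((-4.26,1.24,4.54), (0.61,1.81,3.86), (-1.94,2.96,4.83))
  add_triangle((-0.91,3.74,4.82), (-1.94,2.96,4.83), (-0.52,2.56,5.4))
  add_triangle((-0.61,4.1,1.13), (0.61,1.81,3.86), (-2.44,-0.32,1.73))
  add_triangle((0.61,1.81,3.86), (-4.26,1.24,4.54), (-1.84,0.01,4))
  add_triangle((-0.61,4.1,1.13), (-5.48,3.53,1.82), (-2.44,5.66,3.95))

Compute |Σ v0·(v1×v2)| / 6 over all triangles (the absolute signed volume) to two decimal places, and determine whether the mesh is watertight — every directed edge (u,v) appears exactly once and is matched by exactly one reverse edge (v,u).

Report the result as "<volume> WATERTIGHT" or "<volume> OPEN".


Per-triangle v0·(v1×v2)/6:
  t1: +3.3120
  t2: -1.4576
  t3: +5.8072
  t4: +0.1046
  t5: +1.5327
  t6: +5.6106
  t7: +0.2120
  t8: +4.2578
  t9: -3.2591
  t10: +1.2775
  t11: +1.8163
  t12: -0.5644
  t13: +1.1779
  t14: +1.5455
  t15: +3.2155
  t16: +4.9835
  t17: -0.5657
  t18: +6.8367
  t19: +7.4130
  t20: +3.7718
  t21: +1.6624
  t22: -6.8060
  t23: +4.5605
  t24: +7.1672
Σ = +53.6120 → |volume| = 53.61

Directed edges: 72 total, each appears once with its reverse present → watertight.

53.61 WATERTIGHT


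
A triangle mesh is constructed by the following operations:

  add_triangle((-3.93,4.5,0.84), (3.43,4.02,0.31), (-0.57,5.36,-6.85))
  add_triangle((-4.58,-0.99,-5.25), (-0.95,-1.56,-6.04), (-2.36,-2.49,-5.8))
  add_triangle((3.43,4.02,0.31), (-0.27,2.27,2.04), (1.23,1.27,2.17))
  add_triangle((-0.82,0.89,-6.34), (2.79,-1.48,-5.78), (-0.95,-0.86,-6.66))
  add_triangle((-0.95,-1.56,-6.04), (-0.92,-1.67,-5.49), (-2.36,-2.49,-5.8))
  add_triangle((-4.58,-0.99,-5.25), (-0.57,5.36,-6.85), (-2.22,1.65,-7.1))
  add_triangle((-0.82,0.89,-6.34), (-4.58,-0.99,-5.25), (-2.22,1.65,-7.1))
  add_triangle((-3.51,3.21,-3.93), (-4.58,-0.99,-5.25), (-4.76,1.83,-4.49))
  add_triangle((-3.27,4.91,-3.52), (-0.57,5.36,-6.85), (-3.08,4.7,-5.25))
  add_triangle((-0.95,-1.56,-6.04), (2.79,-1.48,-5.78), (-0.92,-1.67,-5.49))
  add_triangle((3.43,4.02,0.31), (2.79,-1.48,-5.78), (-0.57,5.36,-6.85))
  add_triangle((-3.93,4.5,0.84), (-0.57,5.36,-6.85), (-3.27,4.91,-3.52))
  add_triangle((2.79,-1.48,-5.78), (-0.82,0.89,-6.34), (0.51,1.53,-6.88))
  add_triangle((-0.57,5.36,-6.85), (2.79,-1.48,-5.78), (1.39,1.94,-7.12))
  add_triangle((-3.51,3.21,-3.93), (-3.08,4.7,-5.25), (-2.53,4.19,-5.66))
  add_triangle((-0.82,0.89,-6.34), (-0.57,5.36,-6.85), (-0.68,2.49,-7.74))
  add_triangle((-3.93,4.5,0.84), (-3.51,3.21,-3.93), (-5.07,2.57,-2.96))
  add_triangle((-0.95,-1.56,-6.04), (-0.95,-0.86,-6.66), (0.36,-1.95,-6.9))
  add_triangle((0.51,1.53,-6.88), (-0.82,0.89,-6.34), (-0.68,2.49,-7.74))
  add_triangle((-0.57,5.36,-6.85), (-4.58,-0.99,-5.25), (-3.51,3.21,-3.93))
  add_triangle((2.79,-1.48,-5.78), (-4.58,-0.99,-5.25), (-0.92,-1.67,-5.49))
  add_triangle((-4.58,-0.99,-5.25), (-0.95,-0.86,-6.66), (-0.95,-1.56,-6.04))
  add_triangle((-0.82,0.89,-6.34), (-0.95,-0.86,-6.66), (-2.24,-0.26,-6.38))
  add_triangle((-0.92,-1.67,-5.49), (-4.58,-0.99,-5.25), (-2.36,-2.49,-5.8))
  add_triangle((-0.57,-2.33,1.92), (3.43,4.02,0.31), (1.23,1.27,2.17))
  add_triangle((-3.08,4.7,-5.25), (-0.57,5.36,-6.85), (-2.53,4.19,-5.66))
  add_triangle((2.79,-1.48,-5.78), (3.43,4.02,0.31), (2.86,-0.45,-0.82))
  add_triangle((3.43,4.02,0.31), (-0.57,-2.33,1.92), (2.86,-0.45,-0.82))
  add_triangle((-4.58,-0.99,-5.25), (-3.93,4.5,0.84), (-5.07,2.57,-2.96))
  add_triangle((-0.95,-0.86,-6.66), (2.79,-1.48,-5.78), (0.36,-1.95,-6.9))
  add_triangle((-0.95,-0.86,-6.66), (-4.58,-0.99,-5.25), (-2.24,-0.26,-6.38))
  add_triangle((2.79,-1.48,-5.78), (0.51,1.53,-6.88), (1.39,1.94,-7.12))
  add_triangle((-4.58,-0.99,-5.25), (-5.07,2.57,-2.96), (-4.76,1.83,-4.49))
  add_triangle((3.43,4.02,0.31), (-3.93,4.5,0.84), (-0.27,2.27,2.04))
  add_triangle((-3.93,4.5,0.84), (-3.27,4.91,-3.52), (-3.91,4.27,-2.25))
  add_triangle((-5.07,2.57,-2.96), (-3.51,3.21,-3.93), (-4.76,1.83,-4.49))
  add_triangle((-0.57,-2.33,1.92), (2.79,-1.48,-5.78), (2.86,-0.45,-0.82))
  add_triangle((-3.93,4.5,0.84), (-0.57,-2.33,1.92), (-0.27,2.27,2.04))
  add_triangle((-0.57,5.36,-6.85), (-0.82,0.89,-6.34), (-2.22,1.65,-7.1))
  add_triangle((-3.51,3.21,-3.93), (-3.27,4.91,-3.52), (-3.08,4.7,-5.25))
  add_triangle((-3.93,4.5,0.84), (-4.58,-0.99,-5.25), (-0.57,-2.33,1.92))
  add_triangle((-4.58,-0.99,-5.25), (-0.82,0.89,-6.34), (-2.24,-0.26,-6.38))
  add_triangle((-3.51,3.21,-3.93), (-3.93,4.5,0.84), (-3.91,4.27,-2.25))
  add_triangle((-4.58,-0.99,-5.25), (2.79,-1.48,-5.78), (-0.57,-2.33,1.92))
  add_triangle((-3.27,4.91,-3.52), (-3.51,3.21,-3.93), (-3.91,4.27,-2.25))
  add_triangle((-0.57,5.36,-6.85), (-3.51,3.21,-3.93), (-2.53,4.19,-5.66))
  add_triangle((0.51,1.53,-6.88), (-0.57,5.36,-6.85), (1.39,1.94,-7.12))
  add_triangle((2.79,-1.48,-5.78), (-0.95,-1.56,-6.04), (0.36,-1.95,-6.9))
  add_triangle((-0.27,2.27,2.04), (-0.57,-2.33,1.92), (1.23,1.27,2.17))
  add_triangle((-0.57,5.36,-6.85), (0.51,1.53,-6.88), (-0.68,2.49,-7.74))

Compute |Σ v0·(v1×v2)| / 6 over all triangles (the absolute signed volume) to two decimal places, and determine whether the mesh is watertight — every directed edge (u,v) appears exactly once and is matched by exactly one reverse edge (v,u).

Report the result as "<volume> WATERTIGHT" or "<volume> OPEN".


286.45 WATERTIGHT

Per-triangle v0·(v1×v2)/6:
  t1: +39.5089
  t2: +4.2823
  t3: +3.2466
  t4: +6.9240
  t5: +0.3109
  t6: +8.9916
  t7: +5.0684
  t8: +2.7235
  t9: +4.4929
  t10: +0.9379
  t11: +39.2474
  t12: +7.6849
  t13: +5.4983
  t14: -0.0257
  t15: +1.1375
  t16: +1.0237
  t17: +7.7752
  t18: +1.2679
  t19: +1.8846
  t20: +19.1636
  t21: -3.0295
  t22: +3.2866
  t23: +2.5752
  t24: -3.2279
  t25: +1.7627
  t26: +2.1123
  t27: +10.1821
  t28: +5.3096
  t29: +3.3121
  t30: +3.1542
  t31: +2.8585
  t32: +3.6997
  t33: +3.5191
  t34: +8.9793
  t35: +2.9284
  t36: +2.9949
  t37: +6.6156
  t38: +6.1822
  t39: +6.2680
  t40: +2.1785
  t41: +19.5119
  t42: +2.1816
  t43: +1.0004
  t44: +19.2157
  t45: +2.3320
  t46: -1.1849
  t47: +4.2339
  t48: -0.6438
  t49: +2.4270
  t50: +4.5657
Σ = +286.4452 → |volume| = 286.45

Directed edges: 150 total, each appears once with its reverse present → watertight.


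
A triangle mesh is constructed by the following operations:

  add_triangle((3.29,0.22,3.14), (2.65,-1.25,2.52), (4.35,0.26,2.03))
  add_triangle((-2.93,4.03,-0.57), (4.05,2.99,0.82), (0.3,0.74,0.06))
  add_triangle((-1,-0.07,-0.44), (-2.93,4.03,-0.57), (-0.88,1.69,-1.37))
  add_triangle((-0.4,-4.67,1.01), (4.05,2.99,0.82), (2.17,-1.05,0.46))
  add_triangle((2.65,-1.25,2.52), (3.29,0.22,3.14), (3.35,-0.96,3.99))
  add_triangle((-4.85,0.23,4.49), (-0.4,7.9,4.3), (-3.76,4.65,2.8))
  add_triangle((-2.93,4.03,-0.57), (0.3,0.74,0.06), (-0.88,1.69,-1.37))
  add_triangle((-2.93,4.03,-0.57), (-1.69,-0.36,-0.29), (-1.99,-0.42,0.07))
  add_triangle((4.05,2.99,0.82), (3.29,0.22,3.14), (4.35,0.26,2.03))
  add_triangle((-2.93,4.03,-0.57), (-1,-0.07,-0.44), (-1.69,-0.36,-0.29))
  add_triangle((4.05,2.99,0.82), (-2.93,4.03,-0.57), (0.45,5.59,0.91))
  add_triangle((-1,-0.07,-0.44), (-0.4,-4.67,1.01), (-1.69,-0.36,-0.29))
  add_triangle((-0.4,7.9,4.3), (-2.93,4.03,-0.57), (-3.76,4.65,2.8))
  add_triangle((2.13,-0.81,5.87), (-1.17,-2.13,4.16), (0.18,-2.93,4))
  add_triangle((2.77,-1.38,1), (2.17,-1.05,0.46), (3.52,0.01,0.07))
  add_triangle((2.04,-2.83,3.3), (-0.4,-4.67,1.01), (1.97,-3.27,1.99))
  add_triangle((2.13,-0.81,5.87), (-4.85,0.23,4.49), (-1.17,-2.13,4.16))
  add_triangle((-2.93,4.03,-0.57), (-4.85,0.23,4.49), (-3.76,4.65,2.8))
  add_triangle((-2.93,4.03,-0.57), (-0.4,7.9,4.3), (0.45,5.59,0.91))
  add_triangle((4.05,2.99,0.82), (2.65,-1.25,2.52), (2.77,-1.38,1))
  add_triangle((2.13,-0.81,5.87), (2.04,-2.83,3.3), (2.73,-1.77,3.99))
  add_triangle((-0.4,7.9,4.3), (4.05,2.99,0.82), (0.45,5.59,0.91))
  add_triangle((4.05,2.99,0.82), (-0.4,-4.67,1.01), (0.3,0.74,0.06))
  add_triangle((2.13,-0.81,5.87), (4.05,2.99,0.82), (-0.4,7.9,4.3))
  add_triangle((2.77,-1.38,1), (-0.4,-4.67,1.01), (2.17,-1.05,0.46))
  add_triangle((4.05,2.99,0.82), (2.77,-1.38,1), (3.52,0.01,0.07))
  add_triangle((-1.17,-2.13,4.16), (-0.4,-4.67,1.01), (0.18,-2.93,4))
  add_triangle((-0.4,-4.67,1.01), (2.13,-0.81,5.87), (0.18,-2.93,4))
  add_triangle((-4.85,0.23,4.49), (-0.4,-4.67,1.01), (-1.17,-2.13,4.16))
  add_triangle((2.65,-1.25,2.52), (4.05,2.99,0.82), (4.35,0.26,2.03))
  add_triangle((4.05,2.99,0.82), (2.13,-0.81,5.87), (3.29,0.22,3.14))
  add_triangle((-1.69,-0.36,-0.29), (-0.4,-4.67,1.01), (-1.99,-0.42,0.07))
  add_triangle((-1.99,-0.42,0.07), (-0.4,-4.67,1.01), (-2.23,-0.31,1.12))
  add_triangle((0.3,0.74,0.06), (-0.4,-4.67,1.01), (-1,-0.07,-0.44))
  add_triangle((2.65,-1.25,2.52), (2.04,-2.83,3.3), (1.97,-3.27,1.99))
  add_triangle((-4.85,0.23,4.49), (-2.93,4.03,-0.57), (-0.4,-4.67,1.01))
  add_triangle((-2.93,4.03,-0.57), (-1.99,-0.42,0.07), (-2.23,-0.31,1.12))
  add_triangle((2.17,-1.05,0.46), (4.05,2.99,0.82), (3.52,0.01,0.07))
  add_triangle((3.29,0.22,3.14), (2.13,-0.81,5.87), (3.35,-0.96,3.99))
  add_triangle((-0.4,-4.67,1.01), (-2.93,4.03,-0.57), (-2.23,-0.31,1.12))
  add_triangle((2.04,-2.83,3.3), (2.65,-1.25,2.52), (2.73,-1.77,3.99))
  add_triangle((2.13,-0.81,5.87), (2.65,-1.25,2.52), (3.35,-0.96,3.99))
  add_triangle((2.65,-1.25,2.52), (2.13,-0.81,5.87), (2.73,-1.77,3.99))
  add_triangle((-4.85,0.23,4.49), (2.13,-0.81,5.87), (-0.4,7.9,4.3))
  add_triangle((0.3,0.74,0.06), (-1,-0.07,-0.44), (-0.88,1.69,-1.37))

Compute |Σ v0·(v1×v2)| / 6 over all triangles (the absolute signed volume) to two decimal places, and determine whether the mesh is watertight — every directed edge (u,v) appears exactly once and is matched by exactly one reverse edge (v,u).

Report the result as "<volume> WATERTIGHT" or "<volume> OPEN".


227.48 OPEN

Per-triangle v0·(v1×v2)/6:
  t1: +1.6602
  t2: +0.0112
  t3: +0.9037
  t4: -1.8921
  t5: +0.6263
  t6: +18.5420
  t7: +0.6752
  t8: +0.5395
  t9: +3.2150
  t10: +0.3491
  t11: +3.3408
  t12: +0.3032
  t13: +13.7901
  t14: +4.2985
  t15: +0.2461
  t16: +2.4286
  t17: +12.0902
  t18: +9.7234
  t19: +10.3217
  t20: +3.6350
  t21: +1.9736
  t22: +11.0182
  t23: -0.3797
  t24: +37.1317
  t25: +0.7104
  t26: +2.2532
  t27: +3.8284
  t28: +3.8524
  t29: +10.5319
  t30: -1.4642
  t31: +4.1308
  t32: +0.5326
  t33: +1.6372
  t34: -0.0864
  t35: +1.3099
  t36: +10.4296
  t37: +1.6417
  t38: -1.1866
  t39: +2.0772
  t40: -2.1670
  t41: +0.8602
  t42: +0.9839
  t43: +0.9388
  t44: +52.2089
  t45: -0.0968
Σ = +227.4776 → |volume| = 227.48

Directed edges: 135 total; 7 unmatched, e.g. (2.04,-2.83,3.3)→(-0.4,-4.67,1.01) → open.


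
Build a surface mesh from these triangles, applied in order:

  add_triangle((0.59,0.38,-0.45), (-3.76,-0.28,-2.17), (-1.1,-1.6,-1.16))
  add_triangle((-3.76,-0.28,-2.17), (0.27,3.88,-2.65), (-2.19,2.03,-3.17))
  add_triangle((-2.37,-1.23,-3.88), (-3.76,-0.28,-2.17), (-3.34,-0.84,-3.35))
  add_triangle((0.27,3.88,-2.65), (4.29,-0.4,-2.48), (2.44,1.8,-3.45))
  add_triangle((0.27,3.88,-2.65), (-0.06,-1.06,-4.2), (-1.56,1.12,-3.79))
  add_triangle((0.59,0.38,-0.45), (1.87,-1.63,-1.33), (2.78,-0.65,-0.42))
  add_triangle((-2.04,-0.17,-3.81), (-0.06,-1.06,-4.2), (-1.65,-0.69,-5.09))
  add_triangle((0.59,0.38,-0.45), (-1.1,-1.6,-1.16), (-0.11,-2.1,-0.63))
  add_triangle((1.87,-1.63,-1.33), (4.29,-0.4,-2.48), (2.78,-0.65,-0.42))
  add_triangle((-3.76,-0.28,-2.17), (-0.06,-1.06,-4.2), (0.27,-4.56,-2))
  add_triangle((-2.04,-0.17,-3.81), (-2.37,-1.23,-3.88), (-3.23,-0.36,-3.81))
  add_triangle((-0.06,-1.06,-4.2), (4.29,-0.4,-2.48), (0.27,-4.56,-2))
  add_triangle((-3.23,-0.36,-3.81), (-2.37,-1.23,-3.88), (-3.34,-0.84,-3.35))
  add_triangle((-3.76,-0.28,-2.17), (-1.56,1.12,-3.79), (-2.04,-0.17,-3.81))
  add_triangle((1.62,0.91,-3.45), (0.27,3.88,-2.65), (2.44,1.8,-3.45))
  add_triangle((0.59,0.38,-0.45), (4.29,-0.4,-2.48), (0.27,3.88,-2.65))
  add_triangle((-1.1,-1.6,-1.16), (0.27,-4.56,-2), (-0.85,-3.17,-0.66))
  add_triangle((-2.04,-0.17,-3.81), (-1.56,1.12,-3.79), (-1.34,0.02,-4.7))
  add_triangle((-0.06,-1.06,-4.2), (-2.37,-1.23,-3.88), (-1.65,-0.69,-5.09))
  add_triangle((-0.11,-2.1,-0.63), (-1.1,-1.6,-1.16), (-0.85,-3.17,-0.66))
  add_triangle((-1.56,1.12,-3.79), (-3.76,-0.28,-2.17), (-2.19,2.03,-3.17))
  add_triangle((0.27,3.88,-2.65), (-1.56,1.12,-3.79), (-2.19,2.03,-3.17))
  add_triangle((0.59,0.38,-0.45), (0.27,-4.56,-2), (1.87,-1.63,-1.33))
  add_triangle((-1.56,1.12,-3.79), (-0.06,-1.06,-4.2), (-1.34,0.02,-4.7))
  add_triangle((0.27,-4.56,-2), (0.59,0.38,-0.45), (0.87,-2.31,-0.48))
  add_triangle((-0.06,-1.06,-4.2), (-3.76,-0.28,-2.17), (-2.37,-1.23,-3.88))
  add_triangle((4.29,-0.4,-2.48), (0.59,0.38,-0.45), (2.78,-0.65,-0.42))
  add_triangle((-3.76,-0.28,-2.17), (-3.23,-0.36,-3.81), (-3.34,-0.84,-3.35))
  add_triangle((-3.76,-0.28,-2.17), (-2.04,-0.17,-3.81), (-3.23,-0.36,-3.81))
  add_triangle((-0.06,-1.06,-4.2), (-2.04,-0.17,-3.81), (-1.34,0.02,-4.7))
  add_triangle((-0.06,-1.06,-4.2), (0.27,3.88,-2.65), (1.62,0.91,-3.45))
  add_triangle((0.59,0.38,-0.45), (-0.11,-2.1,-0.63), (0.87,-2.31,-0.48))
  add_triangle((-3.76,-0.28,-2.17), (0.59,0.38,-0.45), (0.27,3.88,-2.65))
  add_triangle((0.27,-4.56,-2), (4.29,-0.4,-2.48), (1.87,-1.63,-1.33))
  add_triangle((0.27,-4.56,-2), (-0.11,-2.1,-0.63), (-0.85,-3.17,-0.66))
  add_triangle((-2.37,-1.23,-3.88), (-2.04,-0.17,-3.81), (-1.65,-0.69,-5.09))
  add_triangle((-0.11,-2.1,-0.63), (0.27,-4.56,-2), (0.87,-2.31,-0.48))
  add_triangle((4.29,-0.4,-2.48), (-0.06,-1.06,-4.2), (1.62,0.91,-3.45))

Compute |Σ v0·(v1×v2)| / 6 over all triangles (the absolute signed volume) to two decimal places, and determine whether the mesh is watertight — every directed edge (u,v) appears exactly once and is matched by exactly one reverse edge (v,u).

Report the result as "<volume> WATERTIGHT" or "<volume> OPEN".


Per-triangle v0·(v1×v2)/6:
  t1: -0.8626
  t2: +0.7544
  t3: +0.0082
  t4: +2.0792
  t5: +5.2424
  t6: -0.4508
  t7: +0.0475
  t8: -0.3363
  t9: +1.3051
  t10: +10.5294
  t11: +0.7633
  t12: +12.3257
  t13: +0.5797
  t14: +2.0722
  t15: +1.9985
  t16: +0.4715
  t17: +1.0246
  t18: +0.8946
  t19: +1.2403
  t20: -0.2663
  t21: +2.4948
  t22: +2.6713
  t23: -0.5449
  t24: +0.5787
  t25: +0.5918
  t26: -1.0882
  t27: +0.3388
  t28: +0.6145
  t29: +0.1750
  t30: +0.9712
  t31: +4.9315
  t32: -0.2381
  t33: -1.3212
  t34: +1.1118
  t35: +0.0995
  t36: +0.8077
  t37: +0.2571
  t38: +5.1277
Σ = +56.9998 → |volume| = 57.00

Directed edges: 114 total; 6 unmatched, e.g. (-3.76,-0.28,-2.17)→(-1.1,-1.6,-1.16) → open.

57.00 OPEN


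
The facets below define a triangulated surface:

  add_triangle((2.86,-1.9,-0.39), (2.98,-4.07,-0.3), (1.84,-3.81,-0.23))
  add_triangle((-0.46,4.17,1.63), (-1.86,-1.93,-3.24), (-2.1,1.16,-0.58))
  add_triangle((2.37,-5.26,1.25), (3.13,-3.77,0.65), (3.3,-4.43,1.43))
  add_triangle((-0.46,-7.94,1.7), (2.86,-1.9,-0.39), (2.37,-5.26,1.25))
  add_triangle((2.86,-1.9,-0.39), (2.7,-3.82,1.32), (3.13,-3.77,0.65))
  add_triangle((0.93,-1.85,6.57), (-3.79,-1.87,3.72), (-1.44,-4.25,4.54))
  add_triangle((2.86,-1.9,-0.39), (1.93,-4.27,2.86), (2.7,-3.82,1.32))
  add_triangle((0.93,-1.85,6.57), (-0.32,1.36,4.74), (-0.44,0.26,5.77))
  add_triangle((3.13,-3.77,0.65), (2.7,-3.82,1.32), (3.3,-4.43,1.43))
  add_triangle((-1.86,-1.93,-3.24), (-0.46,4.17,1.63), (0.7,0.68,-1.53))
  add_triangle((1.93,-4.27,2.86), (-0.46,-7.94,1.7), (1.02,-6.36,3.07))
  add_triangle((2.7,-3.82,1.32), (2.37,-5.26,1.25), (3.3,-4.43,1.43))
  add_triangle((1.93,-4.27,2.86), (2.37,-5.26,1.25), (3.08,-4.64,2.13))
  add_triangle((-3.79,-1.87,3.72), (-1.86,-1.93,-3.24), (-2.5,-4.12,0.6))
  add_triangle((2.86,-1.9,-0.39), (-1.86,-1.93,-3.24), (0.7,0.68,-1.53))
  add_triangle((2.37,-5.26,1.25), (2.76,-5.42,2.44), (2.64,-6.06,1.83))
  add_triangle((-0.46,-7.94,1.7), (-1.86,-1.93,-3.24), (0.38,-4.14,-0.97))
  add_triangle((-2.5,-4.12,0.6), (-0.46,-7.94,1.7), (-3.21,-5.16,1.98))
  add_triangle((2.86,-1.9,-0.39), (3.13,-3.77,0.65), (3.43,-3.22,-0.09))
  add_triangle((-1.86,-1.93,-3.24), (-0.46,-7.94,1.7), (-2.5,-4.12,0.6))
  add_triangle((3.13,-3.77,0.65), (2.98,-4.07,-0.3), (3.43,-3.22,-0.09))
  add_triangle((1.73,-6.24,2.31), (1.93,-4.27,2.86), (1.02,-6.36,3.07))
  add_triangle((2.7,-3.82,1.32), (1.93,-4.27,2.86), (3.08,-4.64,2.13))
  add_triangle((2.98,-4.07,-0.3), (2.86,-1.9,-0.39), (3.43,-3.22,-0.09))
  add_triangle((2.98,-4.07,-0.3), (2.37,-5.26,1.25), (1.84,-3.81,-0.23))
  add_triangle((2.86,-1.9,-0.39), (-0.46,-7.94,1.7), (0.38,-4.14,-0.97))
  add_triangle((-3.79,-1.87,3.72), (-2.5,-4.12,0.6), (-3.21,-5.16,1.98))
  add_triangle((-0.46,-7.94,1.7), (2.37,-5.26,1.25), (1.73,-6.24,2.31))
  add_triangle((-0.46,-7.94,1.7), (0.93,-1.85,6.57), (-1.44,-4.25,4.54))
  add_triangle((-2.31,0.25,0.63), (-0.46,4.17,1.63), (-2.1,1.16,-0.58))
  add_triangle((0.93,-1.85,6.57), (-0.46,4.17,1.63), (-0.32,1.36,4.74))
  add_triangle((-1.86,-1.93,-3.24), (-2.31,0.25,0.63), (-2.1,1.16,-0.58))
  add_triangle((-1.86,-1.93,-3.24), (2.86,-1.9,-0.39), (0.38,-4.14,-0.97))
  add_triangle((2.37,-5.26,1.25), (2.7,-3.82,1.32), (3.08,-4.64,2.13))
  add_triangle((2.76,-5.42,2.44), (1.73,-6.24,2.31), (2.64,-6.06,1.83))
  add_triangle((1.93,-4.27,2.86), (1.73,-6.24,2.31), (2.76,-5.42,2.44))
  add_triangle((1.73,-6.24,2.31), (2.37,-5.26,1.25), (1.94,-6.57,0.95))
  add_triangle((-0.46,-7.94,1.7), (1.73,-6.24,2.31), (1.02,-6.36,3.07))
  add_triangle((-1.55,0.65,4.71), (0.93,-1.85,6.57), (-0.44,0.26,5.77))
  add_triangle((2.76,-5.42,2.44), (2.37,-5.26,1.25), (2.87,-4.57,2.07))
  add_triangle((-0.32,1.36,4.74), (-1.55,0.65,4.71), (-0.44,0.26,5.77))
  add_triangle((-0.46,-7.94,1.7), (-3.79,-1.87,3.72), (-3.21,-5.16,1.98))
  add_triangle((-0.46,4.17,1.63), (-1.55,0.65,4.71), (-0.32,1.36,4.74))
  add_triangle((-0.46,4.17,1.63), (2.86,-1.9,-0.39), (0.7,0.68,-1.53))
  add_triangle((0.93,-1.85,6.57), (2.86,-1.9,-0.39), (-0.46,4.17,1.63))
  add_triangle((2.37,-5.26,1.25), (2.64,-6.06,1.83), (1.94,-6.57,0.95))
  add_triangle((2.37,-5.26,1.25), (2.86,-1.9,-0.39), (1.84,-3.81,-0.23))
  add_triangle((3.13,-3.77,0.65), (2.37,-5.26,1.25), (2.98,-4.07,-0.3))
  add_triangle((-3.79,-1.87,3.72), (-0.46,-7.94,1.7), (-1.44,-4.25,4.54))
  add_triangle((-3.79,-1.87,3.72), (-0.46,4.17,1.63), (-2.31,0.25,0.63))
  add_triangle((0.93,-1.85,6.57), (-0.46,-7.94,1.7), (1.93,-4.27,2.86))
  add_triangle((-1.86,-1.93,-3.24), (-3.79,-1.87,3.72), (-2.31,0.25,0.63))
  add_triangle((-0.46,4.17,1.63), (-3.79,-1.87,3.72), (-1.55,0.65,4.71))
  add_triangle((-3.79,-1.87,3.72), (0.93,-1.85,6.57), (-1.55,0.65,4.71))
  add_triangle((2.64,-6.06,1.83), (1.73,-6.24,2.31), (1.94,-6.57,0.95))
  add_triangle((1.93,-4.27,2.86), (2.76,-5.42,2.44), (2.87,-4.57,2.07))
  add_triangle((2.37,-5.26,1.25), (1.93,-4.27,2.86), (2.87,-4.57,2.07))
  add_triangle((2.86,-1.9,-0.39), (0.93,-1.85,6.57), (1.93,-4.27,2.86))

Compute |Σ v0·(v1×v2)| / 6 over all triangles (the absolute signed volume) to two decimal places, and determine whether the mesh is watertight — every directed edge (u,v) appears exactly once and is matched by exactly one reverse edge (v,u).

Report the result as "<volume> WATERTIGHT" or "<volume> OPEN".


204.67 WATERTIGHT

Per-triangle v0·(v1×v2)/6:
  t1: +0.1104
  t2: +1.9178
  t3: +0.7545
  t4: +3.3069
  t5: +0.3204
  t6: +12.1700
  t7: +0.6123
  t8: +1.6632
  t9: -0.0403
  t10: +3.9260
  t11: -1.3471
  t12: +0.1475
  t13: +1.5950
  t14: +8.0508
  t15: +4.0715
  t16: +0.2000
  t17: +7.2913
  t18: +3.7058
  t19: +0.1788
  t20: +10.2795
  t21: +0.6380
  t22: +1.5442
  t23: -0.1889
  t24: +0.3286
  t25: +1.0039
  t26: +6.6428
  t27: +2.0531
  t28: +3.1048
  t29: +14.7357
  t30: +2.3688
  t31: +2.9848
  t32: +2.2915
  t33: +5.0884
  t34: +0.5240
  t35: +0.9734
  t36: +1.3364
  t37: -1.3194
  t38: +2.9385
  t39: +1.8552
  t40: +0.5447
  t41: +1.3303
  t42: +8.5241
  t43: +3.7974
  t44: +3.4979
  t45: +13.2563
  t46: +0.3972
  t47: -1.9037
  t48: +1.3430
  t49: +12.4416
  t50: +5.5821
  t51: +15.1189
  t52: +5.4939
  t53: +7.8030
  t54: +11.3376
  t55: +1.4287
  t56: +0.4626
  t57: -1.3065
  t58: +7.7033
Σ = +204.6704 → |volume| = 204.67

Directed edges: 174 total, each appears once with its reverse present → watertight.


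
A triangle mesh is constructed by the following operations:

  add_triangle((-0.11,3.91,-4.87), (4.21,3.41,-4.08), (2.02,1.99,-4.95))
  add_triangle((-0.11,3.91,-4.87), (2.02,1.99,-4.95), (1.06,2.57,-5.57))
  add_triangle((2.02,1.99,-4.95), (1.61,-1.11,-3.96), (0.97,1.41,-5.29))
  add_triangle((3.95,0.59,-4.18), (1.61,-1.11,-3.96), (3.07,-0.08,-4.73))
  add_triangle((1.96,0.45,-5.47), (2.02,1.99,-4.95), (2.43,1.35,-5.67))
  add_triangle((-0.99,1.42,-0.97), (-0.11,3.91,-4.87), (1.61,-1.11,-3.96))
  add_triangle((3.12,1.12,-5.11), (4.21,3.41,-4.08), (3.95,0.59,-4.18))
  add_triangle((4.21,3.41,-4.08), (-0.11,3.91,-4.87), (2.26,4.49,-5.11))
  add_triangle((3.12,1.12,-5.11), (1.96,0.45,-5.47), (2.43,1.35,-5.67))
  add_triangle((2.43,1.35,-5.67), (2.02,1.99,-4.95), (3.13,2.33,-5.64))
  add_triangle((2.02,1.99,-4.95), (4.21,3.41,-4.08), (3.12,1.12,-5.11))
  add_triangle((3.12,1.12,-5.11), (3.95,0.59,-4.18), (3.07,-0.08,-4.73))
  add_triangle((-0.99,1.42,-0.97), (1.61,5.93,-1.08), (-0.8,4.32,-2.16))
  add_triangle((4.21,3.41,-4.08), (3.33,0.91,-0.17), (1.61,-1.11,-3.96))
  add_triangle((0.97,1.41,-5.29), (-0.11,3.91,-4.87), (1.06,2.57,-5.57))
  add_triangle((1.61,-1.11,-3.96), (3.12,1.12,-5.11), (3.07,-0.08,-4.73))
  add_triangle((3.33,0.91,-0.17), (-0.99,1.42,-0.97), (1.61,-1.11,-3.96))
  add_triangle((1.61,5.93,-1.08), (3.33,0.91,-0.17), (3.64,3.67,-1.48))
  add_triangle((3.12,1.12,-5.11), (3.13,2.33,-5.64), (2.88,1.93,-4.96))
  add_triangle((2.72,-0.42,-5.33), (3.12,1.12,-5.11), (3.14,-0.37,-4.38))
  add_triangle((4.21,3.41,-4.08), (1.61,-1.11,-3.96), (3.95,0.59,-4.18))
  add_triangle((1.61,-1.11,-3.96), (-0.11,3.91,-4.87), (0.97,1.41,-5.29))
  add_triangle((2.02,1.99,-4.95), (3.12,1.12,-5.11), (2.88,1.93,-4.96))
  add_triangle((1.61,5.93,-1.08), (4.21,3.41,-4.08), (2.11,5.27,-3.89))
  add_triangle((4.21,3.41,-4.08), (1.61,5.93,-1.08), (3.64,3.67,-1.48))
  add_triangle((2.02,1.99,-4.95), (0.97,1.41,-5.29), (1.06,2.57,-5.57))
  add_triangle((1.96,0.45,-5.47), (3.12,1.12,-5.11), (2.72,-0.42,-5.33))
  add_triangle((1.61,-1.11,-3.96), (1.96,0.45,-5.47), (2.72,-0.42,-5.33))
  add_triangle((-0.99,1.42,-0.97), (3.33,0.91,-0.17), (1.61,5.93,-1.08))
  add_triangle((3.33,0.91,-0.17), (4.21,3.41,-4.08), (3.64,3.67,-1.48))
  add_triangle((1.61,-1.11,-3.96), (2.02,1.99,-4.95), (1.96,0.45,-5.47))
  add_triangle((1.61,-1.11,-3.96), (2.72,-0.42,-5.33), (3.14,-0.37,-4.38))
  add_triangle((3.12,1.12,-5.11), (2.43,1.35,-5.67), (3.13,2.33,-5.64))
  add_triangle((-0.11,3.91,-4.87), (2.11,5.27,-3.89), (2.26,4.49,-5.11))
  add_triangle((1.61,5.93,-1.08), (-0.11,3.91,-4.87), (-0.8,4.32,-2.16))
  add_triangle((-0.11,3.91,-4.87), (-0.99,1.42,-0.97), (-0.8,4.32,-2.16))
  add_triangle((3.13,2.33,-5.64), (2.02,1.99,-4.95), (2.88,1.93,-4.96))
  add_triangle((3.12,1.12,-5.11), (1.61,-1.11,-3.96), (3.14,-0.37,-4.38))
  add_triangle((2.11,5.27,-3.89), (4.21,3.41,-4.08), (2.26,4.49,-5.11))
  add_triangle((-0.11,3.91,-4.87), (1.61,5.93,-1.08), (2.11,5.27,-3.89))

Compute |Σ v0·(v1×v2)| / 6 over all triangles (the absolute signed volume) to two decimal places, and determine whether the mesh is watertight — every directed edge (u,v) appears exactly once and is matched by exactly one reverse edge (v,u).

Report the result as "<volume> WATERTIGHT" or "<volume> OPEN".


Per-triangle v0·(v1×v2)/6:
  t1: +7.1611
  t2: +1.3813
  t3: +2.6463
  t4: +0.5170
  t5: +0.3764
  t6: +2.4860
  t7: +3.4724
  t8: +1.0936
  t9: +0.7842
  t10: +0.6412
  t11: +3.4725
  t12: +1.2789
  t13: +0.4798
  t14: +8.1878
  t15: +1.0488
  t16: +1.0749
  t17: -4.5163
  t18: +2.4618
  t19: +0.0869
  t20: +1.2352
  t21: -3.7975
  t22: -0.1205
  t23: -0.6051
  t24: +7.1892
  t25: +6.4030
  t26: +1.0416
  t27: +1.5256
  t28: +0.9109
  t29: -2.1734
  t30: +4.1159
  t31: -0.5981
  t32: +0.6504
  t33: +0.9327
  t34: +3.4482
  t35: +6.5173
  t36: +1.6409
  t37: -0.0880
  t38: -1.6996
  t39: +3.8522
  t40: +6.1839
Σ = +70.6994 → |volume| = 70.70

Directed edges: 120 total, each appears once with its reverse present → watertight.

70.70 WATERTIGHT


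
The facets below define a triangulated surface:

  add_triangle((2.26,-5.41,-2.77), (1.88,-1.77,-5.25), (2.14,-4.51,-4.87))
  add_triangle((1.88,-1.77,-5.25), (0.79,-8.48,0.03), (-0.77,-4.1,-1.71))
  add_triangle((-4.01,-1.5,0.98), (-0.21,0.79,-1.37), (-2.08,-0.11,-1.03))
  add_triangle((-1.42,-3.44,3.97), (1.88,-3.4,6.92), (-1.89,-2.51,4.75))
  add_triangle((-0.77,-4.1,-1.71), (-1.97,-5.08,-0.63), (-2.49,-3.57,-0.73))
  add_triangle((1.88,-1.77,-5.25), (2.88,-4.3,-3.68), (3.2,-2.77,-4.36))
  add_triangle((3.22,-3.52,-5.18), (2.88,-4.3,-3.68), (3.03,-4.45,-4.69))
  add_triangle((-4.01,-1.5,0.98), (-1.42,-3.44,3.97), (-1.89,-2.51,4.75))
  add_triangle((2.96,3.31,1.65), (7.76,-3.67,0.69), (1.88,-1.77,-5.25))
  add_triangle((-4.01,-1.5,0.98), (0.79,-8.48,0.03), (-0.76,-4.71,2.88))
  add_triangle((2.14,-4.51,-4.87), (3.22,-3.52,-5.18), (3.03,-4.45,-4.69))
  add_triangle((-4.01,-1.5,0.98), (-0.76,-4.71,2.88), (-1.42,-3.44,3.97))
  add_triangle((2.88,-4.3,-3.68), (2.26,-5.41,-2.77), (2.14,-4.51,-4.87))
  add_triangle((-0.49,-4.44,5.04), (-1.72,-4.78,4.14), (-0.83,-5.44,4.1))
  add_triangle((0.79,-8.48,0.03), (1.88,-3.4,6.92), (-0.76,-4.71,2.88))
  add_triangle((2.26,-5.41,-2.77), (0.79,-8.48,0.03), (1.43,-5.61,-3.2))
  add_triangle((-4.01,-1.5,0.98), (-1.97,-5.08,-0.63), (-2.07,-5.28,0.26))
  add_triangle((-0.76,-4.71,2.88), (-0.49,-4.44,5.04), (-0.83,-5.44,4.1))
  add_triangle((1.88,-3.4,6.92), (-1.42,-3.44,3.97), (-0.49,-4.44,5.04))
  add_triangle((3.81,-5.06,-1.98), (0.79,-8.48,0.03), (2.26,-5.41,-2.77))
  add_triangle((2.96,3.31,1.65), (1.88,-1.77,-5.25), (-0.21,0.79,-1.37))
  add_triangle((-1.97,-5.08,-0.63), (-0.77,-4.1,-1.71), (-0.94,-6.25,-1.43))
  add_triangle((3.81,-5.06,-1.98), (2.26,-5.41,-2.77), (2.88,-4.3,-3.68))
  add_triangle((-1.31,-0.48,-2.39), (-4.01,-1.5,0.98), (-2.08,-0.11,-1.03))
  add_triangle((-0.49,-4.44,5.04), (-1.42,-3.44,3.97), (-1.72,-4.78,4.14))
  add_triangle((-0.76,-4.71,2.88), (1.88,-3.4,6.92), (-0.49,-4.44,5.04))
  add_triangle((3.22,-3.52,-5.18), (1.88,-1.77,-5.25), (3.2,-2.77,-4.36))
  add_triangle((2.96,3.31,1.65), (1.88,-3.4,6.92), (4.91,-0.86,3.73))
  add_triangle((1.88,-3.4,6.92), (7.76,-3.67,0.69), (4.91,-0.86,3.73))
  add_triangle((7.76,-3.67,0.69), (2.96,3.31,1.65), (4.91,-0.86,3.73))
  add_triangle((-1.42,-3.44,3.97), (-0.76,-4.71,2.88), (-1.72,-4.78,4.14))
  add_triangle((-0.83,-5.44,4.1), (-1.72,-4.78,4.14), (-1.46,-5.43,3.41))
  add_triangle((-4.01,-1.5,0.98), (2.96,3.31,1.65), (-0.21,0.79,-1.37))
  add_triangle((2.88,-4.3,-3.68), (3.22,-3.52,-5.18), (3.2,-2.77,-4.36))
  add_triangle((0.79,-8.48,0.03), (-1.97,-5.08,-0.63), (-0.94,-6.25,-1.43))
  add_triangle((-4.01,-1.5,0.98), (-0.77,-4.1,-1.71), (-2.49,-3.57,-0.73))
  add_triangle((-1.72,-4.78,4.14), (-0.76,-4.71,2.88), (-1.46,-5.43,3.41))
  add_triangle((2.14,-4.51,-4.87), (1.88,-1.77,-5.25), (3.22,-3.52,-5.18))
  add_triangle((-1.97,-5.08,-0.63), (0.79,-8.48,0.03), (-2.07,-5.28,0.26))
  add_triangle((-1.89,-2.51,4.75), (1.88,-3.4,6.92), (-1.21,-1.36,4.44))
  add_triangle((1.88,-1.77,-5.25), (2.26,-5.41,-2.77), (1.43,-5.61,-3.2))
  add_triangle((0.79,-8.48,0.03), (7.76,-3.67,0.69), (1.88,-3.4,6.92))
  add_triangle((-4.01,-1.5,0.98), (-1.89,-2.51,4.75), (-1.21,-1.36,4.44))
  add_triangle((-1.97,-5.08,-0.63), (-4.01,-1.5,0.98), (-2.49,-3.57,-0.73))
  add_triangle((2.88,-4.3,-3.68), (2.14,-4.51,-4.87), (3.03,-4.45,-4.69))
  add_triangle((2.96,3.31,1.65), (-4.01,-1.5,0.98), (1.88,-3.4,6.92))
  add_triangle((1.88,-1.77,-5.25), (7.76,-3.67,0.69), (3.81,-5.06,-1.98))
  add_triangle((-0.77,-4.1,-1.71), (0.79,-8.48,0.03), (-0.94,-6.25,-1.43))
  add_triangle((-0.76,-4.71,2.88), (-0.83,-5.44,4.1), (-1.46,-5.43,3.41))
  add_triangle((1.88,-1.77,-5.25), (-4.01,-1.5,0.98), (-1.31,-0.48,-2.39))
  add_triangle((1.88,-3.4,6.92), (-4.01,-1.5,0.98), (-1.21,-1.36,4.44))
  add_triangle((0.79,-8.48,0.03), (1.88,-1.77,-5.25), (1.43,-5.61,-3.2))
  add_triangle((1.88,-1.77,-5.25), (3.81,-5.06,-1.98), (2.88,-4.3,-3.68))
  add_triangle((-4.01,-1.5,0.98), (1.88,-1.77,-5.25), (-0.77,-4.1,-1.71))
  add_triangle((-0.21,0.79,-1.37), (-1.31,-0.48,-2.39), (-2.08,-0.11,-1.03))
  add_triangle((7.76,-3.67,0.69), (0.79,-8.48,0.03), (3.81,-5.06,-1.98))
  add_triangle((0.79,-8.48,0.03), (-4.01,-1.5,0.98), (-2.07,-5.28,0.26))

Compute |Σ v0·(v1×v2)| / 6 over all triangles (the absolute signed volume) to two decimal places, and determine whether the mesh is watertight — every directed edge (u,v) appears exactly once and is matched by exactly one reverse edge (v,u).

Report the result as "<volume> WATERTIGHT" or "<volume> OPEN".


Per-triangle v0·(v1×v2)/6:
  t1: -1.6311
  t2: +12.7379
  t3: +0.2584
  t4: +4.9557
  t5: +1.3241
  t6: -2.6096
  t7: +0.4680
  t8: +3.9706
  t9: +31.4185
  t10: +15.1420
  t11: +1.0863
  t12: +5.4784
  t13: +2.1611
  t14: +1.6126
  t15: +18.0303
  t16: +4.4142
  t17: +2.6332
  t18: +0.0503
  t19: +2.4649
  t20: +8.2023
  t21: +5.5777
  t22: +1.0547
  t23: +2.8578
  t24: +1.1997
  t25: +1.0475
  t26: +3.5722
  t27: +0.9903
  t28: +15.7013
  t29: +23.4648
  t30: +17.4393
  t31: -0.5637
  t32: +0.9207
  t33: +3.4702
  t34: +0.8593
  t35: +3.6203
  t36: -0.0628
  t37: -0.4910
  t38: +2.8111
  t39: +3.1795
  t40: +3.5044
  t41: +3.9149
  t42: +70.9291
  t43: +2.3935
  t44: +1.9253
  t45: +0.5923
  t46: +17.3725
  t47: +20.1852
  t48: +1.3460
  t49: +0.3579
  t50: +4.5118
  t51: -6.8899
  t52: -1.0642
  t53: +2.2968
  t54: +9.0671
  t55: +0.6638
  t56: +24.1410
  t57: +2.1138
Σ = +356.1785 → |volume| = 356.18

Directed edges: 171 total; 3 unmatched, e.g. (1.88,-1.77,-5.25)→(-0.21,0.79,-1.37) → open.

356.18 OPEN
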